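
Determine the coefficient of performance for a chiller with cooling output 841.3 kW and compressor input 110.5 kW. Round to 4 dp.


COP = 841.3 / 110.5 = 7.6136

7.6136


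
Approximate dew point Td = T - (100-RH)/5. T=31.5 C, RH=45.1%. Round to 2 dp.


Td = 31.5 - (100-45.1)/5 = 20.52 C

20.52 C


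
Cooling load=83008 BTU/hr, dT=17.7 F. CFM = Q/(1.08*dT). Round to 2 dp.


CFM = 83008 / (1.08 * 17.7) = 4342.33

4342.33 CFM


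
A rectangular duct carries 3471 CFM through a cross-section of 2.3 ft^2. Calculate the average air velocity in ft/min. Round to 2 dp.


V = 3471 / 2.3 = 1509.13 ft/min

1509.13 ft/min


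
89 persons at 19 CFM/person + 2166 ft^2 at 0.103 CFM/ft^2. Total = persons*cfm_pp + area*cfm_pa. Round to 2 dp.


Total = 89*19 + 2166*0.103 = 1914.10 CFM

1914.10 CFM


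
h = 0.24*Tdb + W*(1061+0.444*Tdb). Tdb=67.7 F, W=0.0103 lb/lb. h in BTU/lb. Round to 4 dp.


h = 0.24*67.7 + 0.0103*(1061+0.444*67.7) = 27.4859 BTU/lb

27.4859 BTU/lb


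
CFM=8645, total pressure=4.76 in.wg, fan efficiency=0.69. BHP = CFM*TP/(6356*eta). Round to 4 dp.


BHP = 8645 * 4.76 / (6356 * 0.69) = 9.3829 hp

9.3829 hp


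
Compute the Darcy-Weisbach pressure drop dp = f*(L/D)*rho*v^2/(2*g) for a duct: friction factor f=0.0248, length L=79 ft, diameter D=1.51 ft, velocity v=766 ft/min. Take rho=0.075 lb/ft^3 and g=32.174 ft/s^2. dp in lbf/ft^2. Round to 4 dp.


v_fps = 766/60 = 12.7667 ft/s
dp = 0.0248*(79/1.51)*0.075*12.7667^2/(2*32.174) = 0.2465 lbf/ft^2

0.2465 lbf/ft^2


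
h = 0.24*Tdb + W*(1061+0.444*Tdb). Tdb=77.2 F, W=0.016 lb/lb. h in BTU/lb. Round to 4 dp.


h = 0.24*77.2 + 0.016*(1061+0.444*77.2) = 36.0524 BTU/lb

36.0524 BTU/lb


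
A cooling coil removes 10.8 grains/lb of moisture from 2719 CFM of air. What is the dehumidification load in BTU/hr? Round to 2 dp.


Q = 0.68 * 2719 * 10.8 = 19968.34 BTU/hr

19968.34 BTU/hr


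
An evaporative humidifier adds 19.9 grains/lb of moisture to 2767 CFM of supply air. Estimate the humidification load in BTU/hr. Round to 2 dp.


Q = 0.68 * 2767 * 19.9 = 37443.04 BTU/hr

37443.04 BTU/hr


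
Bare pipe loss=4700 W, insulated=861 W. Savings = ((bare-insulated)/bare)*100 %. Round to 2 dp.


Savings = ((4700-861)/4700)*100 = 81.68 %

81.68 %


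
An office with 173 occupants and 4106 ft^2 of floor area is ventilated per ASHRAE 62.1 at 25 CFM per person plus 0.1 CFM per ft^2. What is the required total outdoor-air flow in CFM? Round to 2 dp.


Total = 173*25 + 4106*0.1 = 4735.60 CFM

4735.60 CFM


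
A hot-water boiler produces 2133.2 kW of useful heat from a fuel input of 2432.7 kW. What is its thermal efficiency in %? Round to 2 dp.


eta = (2133.2/2432.7)*100 = 87.69 %

87.69 %


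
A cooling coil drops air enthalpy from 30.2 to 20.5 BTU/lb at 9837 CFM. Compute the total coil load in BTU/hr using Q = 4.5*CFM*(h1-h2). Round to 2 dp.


Q = 4.5 * 9837 * (30.2 - 20.5) = 429385.05 BTU/hr

429385.05 BTU/hr


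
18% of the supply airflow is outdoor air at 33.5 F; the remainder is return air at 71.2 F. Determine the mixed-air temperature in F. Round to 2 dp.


T_mix = 0.18*33.5 + 0.82*71.2 = 64.41 F

64.41 F


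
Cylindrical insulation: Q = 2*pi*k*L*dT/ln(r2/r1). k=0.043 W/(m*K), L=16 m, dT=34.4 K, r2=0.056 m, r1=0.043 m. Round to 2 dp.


Q = 2*pi*0.043*16*34.4/ln(0.056/0.043) = 562.95 W

562.95 W


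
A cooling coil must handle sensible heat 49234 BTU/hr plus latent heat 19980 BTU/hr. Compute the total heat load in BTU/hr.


Qt = 49234 + 19980 = 69214 BTU/hr

69214 BTU/hr


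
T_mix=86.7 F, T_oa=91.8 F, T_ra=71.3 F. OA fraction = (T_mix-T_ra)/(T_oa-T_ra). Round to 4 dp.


frac = (86.7 - 71.3) / (91.8 - 71.3) = 0.7512

0.7512


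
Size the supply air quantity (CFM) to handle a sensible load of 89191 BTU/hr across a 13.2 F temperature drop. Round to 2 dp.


CFM = 89191 / (1.08 * 13.2) = 6256.38

6256.38 CFM


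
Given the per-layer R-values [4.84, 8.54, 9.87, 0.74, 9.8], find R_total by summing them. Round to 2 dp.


R_total = 4.84 + 8.54 + 9.87 + 0.74 + 9.8 = 33.79

33.79


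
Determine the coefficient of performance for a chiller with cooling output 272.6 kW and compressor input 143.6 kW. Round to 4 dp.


COP = 272.6 / 143.6 = 1.8983

1.8983


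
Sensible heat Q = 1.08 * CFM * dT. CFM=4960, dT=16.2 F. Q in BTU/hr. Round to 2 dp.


Q = 1.08 * 4960 * 16.2 = 86780.16 BTU/hr

86780.16 BTU/hr


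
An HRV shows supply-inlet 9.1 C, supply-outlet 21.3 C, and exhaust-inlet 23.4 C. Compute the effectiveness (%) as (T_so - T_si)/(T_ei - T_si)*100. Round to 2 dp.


eff = (21.3-9.1)/(23.4-9.1)*100 = 85.31 %

85.31 %


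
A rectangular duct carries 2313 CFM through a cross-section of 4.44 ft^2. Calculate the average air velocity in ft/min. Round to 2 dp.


V = 2313 / 4.44 = 520.95 ft/min

520.95 ft/min


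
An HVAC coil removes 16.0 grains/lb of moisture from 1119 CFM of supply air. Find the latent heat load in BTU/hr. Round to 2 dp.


Q = 0.68 * 1119 * 16.0 = 12174.72 BTU/hr

12174.72 BTU/hr


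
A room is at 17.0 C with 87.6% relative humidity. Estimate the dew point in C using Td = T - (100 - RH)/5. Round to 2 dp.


Td = 17.0 - (100-87.6)/5 = 14.52 C

14.52 C


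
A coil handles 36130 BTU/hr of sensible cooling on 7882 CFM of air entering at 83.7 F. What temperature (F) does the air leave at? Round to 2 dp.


dT = 36130/(1.08*7882) = 4.2443
T_leave = 83.7 - 4.2443 = 79.46 F

79.46 F


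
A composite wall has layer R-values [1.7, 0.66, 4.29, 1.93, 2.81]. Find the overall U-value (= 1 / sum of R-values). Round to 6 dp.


R_total = 1.7 + 0.66 + 4.29 + 1.93 + 2.81 = 11.39
U = 1/11.39 = 0.087796

0.087796


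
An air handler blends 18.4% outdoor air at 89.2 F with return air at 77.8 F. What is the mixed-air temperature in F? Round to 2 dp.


T_mix = 77.8 + (18.4/100)*(89.2-77.8) = 79.90 F

79.90 F


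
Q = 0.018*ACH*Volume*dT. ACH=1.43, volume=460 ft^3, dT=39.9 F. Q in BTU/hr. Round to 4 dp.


Q = 0.018 * 1.43 * 460 * 39.9 = 472.4320 BTU/hr

472.4320 BTU/hr


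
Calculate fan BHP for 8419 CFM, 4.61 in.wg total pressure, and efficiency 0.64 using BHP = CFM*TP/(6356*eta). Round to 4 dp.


BHP = 8419 * 4.61 / (6356 * 0.64) = 9.5411 hp

9.5411 hp


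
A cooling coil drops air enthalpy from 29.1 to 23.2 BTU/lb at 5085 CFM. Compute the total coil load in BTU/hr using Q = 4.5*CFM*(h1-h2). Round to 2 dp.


Q = 4.5 * 5085 * (29.1 - 23.2) = 135006.75 BTU/hr

135006.75 BTU/hr


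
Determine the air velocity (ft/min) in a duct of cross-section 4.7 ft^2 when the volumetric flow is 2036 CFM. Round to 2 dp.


V = 2036 / 4.7 = 433.19 ft/min

433.19 ft/min


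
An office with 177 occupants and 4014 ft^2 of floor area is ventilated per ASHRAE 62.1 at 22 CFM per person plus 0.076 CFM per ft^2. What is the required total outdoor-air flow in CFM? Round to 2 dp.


Total = 177*22 + 4014*0.076 = 4199.06 CFM

4199.06 CFM


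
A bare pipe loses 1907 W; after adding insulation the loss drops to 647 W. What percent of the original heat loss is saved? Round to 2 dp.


Savings = ((1907-647)/1907)*100 = 66.07 %

66.07 %


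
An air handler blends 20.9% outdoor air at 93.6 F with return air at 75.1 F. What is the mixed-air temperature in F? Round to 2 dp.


T_mix = 75.1 + (20.9/100)*(93.6-75.1) = 78.97 F

78.97 F


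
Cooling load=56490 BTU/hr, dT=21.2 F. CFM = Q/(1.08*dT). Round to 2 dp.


CFM = 56490 / (1.08 * 21.2) = 2467.24

2467.24 CFM


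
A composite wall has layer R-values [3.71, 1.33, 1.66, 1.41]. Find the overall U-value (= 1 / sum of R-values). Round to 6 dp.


R_total = 3.71 + 1.33 + 1.66 + 1.41 = 8.11
U = 1/8.11 = 0.123305

0.123305


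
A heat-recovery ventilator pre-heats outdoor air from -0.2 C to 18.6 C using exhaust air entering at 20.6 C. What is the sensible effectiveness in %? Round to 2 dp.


eff = (18.6-(-0.2))/(20.6-(-0.2))*100 = 90.38 %

90.38 %


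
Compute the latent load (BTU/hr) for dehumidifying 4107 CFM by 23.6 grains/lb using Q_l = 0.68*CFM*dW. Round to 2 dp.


Q = 0.68 * 4107 * 23.6 = 65909.14 BTU/hr

65909.14 BTU/hr


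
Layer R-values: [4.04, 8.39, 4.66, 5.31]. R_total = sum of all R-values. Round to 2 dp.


R_total = 4.04 + 8.39 + 4.66 + 5.31 = 22.40

22.40


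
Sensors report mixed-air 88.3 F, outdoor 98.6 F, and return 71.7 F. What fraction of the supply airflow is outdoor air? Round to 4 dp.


frac = (88.3 - 71.7) / (98.6 - 71.7) = 0.6171

0.6171


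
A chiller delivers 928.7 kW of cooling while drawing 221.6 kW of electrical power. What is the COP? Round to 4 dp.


COP = 928.7 / 221.6 = 4.1909

4.1909


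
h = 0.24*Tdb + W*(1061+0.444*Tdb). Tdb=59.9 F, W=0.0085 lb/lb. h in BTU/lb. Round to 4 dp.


h = 0.24*59.9 + 0.0085*(1061+0.444*59.9) = 23.6206 BTU/lb

23.6206 BTU/lb


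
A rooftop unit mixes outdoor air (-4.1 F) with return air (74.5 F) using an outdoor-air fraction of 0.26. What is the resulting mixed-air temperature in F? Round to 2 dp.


T_mix = 0.26*(-4.1) + 0.74*74.5 = 54.06 F

54.06 F


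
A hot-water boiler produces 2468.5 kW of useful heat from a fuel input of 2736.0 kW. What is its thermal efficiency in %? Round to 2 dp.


eta = (2468.5/2736.0)*100 = 90.22 %

90.22 %


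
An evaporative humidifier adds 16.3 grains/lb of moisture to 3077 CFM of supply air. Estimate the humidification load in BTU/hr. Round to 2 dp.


Q = 0.68 * 3077 * 16.3 = 34105.47 BTU/hr

34105.47 BTU/hr


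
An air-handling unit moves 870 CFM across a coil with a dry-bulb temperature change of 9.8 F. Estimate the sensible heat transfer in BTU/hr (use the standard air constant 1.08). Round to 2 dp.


Q = 1.08 * 870 * 9.8 = 9208.08 BTU/hr

9208.08 BTU/hr


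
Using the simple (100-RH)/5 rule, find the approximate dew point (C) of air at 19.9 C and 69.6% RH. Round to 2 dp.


Td = 19.9 - (100-69.6)/5 = 13.82 C

13.82 C


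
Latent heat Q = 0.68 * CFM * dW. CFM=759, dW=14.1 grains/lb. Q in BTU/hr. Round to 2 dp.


Q = 0.68 * 759 * 14.1 = 7277.29 BTU/hr

7277.29 BTU/hr


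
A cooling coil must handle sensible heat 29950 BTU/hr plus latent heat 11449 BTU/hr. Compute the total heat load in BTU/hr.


Qt = 29950 + 11449 = 41399 BTU/hr

41399 BTU/hr


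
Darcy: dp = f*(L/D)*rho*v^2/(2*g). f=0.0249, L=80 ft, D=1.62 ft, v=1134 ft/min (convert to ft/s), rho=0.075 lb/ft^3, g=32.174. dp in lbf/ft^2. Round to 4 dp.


v_fps = 1134/60 = 18.9 ft/s
dp = 0.0249*(80/1.62)*0.075*18.9^2/(2*32.174) = 0.5119 lbf/ft^2

0.5119 lbf/ft^2


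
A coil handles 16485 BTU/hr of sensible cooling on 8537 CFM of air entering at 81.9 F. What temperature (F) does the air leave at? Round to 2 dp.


dT = 16485/(1.08*8537) = 1.7880
T_leave = 81.9 - 1.7880 = 80.11 F

80.11 F


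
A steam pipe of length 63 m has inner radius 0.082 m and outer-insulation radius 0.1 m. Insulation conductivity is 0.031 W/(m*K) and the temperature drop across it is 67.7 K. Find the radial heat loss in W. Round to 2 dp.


Q = 2*pi*0.031*63*67.7/ln(0.1/0.082) = 4186.18 W

4186.18 W


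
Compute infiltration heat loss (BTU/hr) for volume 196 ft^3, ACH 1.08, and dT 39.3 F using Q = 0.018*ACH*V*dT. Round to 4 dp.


Q = 0.018 * 1.08 * 196 * 39.3 = 149.7424 BTU/hr

149.7424 BTU/hr


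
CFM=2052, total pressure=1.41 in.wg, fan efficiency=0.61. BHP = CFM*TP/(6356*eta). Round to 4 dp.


BHP = 2052 * 1.41 / (6356 * 0.61) = 0.7462 hp

0.7462 hp


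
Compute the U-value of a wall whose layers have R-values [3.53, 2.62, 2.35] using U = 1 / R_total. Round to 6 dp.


R_total = 3.53 + 2.62 + 2.35 = 8.50
U = 1/8.50 = 0.117647

0.117647


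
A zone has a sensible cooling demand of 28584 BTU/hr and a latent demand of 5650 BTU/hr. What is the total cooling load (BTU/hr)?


Qt = 28584 + 5650 = 34234 BTU/hr

34234 BTU/hr


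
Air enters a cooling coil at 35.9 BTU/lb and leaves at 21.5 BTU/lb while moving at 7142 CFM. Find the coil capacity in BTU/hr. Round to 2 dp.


Q = 4.5 * 7142 * (35.9 - 21.5) = 462801.60 BTU/hr

462801.60 BTU/hr


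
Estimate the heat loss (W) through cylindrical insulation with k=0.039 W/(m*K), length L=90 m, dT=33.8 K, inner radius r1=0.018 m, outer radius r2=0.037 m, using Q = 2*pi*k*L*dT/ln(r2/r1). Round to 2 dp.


Q = 2*pi*0.039*90*33.8/ln(0.037/0.018) = 1034.53 W

1034.53 W


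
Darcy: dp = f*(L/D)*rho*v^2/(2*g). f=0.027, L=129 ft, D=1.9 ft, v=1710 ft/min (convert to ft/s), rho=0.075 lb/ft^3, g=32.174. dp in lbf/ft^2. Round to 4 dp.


v_fps = 1710/60 = 28.5 ft/s
dp = 0.027*(129/1.9)*0.075*28.5^2/(2*32.174) = 1.7355 lbf/ft^2

1.7355 lbf/ft^2


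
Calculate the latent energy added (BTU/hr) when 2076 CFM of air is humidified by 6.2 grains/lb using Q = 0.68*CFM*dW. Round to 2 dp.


Q = 0.68 * 2076 * 6.2 = 8752.42 BTU/hr

8752.42 BTU/hr


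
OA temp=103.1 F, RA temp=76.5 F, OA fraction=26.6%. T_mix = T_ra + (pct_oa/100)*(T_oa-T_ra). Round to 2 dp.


T_mix = 76.5 + (26.6/100)*(103.1-76.5) = 83.58 F

83.58 F


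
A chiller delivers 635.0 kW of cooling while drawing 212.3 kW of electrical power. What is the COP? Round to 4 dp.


COP = 635.0 / 212.3 = 2.9911

2.9911


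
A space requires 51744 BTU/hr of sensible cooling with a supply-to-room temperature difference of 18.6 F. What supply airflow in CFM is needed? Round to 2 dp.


CFM = 51744 / (1.08 * 18.6) = 2575.87

2575.87 CFM


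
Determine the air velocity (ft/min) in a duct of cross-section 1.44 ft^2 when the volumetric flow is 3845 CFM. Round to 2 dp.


V = 3845 / 1.44 = 2670.14 ft/min

2670.14 ft/min


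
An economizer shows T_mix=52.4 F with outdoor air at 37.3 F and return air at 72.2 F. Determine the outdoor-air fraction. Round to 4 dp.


frac = (52.4 - 72.2) / (37.3 - 72.2) = 0.5673

0.5673


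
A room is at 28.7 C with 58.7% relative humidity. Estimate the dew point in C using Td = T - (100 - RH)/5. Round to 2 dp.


Td = 28.7 - (100-58.7)/5 = 20.44 C

20.44 C


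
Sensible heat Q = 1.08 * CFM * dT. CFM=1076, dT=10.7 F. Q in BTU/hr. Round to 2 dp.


Q = 1.08 * 1076 * 10.7 = 12434.26 BTU/hr

12434.26 BTU/hr


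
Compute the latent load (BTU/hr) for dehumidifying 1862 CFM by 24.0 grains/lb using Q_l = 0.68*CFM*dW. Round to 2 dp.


Q = 0.68 * 1862 * 24.0 = 30387.84 BTU/hr

30387.84 BTU/hr


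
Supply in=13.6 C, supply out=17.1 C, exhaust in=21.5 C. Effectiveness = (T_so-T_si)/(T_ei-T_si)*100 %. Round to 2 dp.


eff = (17.1-13.6)/(21.5-13.6)*100 = 44.30 %

44.30 %


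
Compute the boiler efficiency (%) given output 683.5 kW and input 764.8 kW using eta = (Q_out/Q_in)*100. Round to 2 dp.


eta = (683.5/764.8)*100 = 89.37 %

89.37 %


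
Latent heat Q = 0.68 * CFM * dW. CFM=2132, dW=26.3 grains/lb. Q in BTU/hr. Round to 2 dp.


Q = 0.68 * 2132 * 26.3 = 38128.69 BTU/hr

38128.69 BTU/hr


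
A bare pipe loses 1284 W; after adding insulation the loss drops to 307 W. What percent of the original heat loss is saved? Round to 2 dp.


Savings = ((1284-307)/1284)*100 = 76.09 %

76.09 %


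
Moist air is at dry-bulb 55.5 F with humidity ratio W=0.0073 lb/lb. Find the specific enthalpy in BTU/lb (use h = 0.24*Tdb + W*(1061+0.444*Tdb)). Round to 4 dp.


h = 0.24*55.5 + 0.0073*(1061+0.444*55.5) = 21.2452 BTU/lb

21.2452 BTU/lb


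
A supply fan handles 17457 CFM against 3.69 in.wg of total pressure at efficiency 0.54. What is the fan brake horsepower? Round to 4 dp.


BHP = 17457 * 3.69 / (6356 * 0.54) = 18.7680 hp

18.7680 hp


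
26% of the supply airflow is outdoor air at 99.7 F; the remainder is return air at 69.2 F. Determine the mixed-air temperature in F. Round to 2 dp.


T_mix = 0.26*99.7 + 0.74*69.2 = 77.13 F

77.13 F


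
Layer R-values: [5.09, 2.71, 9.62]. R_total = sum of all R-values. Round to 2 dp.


R_total = 5.09 + 2.71 + 9.62 = 17.42

17.42


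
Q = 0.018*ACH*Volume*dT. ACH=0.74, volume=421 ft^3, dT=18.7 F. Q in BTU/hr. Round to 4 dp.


Q = 0.018 * 0.74 * 421 * 18.7 = 104.8644 BTU/hr

104.8644 BTU/hr


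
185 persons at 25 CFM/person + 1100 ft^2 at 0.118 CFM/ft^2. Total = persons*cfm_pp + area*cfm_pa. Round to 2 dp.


Total = 185*25 + 1100*0.118 = 4754.80 CFM

4754.80 CFM


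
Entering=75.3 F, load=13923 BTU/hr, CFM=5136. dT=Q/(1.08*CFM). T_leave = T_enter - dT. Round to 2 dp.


dT = 13923/(1.08*5136) = 2.5101
T_leave = 75.3 - 2.5101 = 72.79 F

72.79 F


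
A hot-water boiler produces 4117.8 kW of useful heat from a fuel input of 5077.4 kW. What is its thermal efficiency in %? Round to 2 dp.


eta = (4117.8/5077.4)*100 = 81.10 %

81.10 %


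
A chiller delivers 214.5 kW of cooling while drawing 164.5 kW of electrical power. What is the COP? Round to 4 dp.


COP = 214.5 / 164.5 = 1.3040

1.3040


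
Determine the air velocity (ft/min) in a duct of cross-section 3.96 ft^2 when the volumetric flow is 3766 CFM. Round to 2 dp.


V = 3766 / 3.96 = 951.01 ft/min

951.01 ft/min


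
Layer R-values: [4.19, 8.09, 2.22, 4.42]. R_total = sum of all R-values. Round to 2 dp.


R_total = 4.19 + 8.09 + 2.22 + 4.42 = 18.92

18.92


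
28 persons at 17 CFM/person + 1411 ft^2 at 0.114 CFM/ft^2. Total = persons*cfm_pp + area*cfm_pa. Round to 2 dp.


Total = 28*17 + 1411*0.114 = 636.85 CFM

636.85 CFM


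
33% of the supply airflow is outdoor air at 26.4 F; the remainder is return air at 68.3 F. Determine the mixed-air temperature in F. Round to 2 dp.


T_mix = 0.33*26.4 + 0.67*68.3 = 54.47 F

54.47 F


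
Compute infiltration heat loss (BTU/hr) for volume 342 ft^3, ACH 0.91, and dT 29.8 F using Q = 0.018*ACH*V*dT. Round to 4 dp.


Q = 0.018 * 0.91 * 342 * 29.8 = 166.9384 BTU/hr

166.9384 BTU/hr


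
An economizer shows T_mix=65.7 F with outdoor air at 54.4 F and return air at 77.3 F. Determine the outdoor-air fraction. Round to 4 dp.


frac = (65.7 - 77.3) / (54.4 - 77.3) = 0.5066

0.5066


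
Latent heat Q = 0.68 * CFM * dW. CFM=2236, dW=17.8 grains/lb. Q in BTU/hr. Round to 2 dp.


Q = 0.68 * 2236 * 17.8 = 27064.54 BTU/hr

27064.54 BTU/hr


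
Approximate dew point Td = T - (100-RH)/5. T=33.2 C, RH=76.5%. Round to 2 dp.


Td = 33.2 - (100-76.5)/5 = 28.50 C

28.50 C


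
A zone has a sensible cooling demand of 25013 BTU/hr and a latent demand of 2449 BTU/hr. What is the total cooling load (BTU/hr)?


Qt = 25013 + 2449 = 27462 BTU/hr

27462 BTU/hr


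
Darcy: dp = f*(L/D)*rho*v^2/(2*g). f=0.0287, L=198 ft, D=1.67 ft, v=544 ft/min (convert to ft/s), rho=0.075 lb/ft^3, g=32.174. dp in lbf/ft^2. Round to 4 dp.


v_fps = 544/60 = 9.0667 ft/s
dp = 0.0287*(198/1.67)*0.075*9.0667^2/(2*32.174) = 0.3260 lbf/ft^2

0.3260 lbf/ft^2


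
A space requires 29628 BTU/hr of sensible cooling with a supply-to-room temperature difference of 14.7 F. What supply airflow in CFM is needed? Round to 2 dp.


CFM = 29628 / (1.08 * 14.7) = 1866.21

1866.21 CFM


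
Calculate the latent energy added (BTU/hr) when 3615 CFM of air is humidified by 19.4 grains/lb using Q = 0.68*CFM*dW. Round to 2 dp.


Q = 0.68 * 3615 * 19.4 = 47689.08 BTU/hr

47689.08 BTU/hr


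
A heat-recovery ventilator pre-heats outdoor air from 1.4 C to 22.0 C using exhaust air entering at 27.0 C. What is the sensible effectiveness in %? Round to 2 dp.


eff = (22.0-1.4)/(27.0-1.4)*100 = 80.47 %

80.47 %


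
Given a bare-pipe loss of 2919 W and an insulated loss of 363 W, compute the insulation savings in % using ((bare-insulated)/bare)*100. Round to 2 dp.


Savings = ((2919-363)/2919)*100 = 87.56 %

87.56 %


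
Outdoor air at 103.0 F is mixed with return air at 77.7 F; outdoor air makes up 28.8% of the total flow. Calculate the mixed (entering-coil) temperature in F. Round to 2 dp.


T_mix = 77.7 + (28.8/100)*(103.0-77.7) = 84.99 F

84.99 F


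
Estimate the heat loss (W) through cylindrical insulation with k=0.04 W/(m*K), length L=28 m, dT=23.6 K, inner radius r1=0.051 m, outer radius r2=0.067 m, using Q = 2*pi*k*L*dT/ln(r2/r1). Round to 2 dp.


Q = 2*pi*0.04*28*23.6/ln(0.067/0.051) = 608.64 W

608.64 W


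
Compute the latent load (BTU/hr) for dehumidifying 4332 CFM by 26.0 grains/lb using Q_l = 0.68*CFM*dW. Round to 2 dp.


Q = 0.68 * 4332 * 26.0 = 76589.76 BTU/hr

76589.76 BTU/hr


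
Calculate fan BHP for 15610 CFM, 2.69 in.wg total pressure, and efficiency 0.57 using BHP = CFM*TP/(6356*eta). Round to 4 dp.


BHP = 15610 * 2.69 / (6356 * 0.57) = 11.5903 hp

11.5903 hp


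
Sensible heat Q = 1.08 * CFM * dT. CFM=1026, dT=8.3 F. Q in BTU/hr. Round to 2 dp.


Q = 1.08 * 1026 * 8.3 = 9197.06 BTU/hr

9197.06 BTU/hr


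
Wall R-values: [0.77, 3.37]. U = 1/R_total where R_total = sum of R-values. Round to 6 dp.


R_total = 0.77 + 3.37 = 4.14
U = 1/4.14 = 0.241546

0.241546


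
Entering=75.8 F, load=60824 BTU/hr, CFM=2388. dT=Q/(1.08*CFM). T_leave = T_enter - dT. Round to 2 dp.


dT = 60824/(1.08*2388) = 23.5840
T_leave = 75.8 - 23.5840 = 52.22 F

52.22 F


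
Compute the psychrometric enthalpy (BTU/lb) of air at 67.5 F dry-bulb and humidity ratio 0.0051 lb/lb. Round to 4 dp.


h = 0.24*67.5 + 0.0051*(1061+0.444*67.5) = 21.7639 BTU/lb

21.7639 BTU/lb


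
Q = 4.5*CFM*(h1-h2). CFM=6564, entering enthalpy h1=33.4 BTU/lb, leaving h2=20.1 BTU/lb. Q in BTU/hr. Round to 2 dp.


Q = 4.5 * 6564 * (33.4 - 20.1) = 392855.40 BTU/hr

392855.40 BTU/hr


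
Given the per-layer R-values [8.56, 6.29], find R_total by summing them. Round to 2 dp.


R_total = 8.56 + 6.29 = 14.85

14.85


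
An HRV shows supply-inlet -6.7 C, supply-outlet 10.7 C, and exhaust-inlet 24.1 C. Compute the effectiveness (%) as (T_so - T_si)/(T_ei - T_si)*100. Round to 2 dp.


eff = (10.7-(-6.7))/(24.1-(-6.7))*100 = 56.49 %

56.49 %


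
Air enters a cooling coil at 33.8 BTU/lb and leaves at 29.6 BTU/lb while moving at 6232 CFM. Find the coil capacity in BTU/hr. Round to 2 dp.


Q = 4.5 * 6232 * (33.8 - 29.6) = 117784.80 BTU/hr

117784.80 BTU/hr


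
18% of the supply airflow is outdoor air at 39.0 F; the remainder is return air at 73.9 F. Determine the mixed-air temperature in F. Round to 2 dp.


T_mix = 0.18*39.0 + 0.82*73.9 = 67.62 F

67.62 F


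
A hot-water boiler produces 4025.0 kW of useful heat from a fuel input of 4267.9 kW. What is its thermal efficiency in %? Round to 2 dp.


eta = (4025.0/4267.9)*100 = 94.31 %

94.31 %


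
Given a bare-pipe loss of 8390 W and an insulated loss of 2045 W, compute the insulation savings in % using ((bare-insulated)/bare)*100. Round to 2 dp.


Savings = ((8390-2045)/8390)*100 = 75.63 %

75.63 %


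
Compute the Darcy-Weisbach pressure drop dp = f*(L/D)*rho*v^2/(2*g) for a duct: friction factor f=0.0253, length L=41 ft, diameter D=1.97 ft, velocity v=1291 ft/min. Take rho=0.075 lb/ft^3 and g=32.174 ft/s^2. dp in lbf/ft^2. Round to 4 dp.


v_fps = 1291/60 = 21.5167 ft/s
dp = 0.0253*(41/1.97)*0.075*21.5167^2/(2*32.174) = 0.2841 lbf/ft^2

0.2841 lbf/ft^2


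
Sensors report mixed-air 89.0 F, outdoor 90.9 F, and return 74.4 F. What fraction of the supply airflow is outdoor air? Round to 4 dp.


frac = (89.0 - 74.4) / (90.9 - 74.4) = 0.8848

0.8848


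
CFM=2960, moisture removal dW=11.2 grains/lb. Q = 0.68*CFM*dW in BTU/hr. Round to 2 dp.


Q = 0.68 * 2960 * 11.2 = 22543.36 BTU/hr

22543.36 BTU/hr


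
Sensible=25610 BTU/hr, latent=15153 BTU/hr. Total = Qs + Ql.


Qt = 25610 + 15153 = 40763 BTU/hr

40763 BTU/hr


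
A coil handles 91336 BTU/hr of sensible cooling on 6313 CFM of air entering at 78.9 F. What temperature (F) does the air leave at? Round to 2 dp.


dT = 91336/(1.08*6313) = 13.3962
T_leave = 78.9 - 13.3962 = 65.50 F

65.50 F


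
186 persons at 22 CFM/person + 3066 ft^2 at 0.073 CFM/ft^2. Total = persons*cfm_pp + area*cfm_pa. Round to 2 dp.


Total = 186*22 + 3066*0.073 = 4315.82 CFM

4315.82 CFM


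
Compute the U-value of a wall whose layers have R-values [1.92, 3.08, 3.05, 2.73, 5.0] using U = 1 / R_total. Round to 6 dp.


R_total = 1.92 + 3.08 + 3.05 + 2.73 + 5.0 = 15.78
U = 1/15.78 = 0.063371

0.063371


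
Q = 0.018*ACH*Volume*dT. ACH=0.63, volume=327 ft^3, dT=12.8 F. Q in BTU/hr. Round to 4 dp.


Q = 0.018 * 0.63 * 327 * 12.8 = 47.4647 BTU/hr

47.4647 BTU/hr


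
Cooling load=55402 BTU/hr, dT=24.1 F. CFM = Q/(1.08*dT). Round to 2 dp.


CFM = 55402 / (1.08 * 24.1) = 2128.55

2128.55 CFM


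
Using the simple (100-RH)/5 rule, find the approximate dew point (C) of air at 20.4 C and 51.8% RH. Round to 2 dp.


Td = 20.4 - (100-51.8)/5 = 10.76 C

10.76 C


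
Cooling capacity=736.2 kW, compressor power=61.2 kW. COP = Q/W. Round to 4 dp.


COP = 736.2 / 61.2 = 12.0294

12.0294


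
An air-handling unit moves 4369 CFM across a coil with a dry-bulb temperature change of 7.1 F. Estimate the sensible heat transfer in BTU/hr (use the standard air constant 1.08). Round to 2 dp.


Q = 1.08 * 4369 * 7.1 = 33501.49 BTU/hr

33501.49 BTU/hr


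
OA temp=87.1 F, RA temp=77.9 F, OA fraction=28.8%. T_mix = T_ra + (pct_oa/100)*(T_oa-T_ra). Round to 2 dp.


T_mix = 77.9 + (28.8/100)*(87.1-77.9) = 80.55 F

80.55 F


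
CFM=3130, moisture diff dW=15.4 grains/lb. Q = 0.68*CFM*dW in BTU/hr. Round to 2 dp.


Q = 0.68 * 3130 * 15.4 = 32777.36 BTU/hr

32777.36 BTU/hr


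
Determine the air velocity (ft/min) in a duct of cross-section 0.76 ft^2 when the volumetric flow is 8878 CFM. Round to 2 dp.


V = 8878 / 0.76 = 11681.58 ft/min

11681.58 ft/min


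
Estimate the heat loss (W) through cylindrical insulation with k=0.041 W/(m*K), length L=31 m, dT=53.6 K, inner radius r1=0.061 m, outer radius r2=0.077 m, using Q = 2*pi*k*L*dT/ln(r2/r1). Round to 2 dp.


Q = 2*pi*0.041*31*53.6/ln(0.077/0.061) = 1837.65 W

1837.65 W


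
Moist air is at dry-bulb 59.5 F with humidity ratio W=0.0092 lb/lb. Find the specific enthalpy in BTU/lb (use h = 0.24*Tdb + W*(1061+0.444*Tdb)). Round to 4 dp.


h = 0.24*59.5 + 0.0092*(1061+0.444*59.5) = 24.2842 BTU/lb

24.2842 BTU/lb


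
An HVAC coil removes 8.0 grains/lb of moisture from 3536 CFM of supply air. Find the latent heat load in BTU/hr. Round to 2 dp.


Q = 0.68 * 3536 * 8.0 = 19235.84 BTU/hr

19235.84 BTU/hr


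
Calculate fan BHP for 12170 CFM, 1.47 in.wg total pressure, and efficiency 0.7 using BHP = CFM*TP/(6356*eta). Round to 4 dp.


BHP = 12170 * 1.47 / (6356 * 0.7) = 4.0209 hp

4.0209 hp


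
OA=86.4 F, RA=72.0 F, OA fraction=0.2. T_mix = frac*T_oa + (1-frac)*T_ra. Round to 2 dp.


T_mix = 0.2*86.4 + 0.8*72.0 = 74.88 F

74.88 F


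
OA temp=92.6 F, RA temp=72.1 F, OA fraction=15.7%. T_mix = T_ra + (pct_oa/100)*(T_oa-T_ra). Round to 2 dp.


T_mix = 72.1 + (15.7/100)*(92.6-72.1) = 75.32 F

75.32 F


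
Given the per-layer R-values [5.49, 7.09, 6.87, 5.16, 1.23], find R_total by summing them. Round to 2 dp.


R_total = 5.49 + 7.09 + 6.87 + 5.16 + 1.23 = 25.84

25.84


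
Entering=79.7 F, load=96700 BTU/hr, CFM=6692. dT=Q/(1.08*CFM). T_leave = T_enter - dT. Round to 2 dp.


dT = 96700/(1.08*6692) = 13.3797
T_leave = 79.7 - 13.3797 = 66.32 F

66.32 F


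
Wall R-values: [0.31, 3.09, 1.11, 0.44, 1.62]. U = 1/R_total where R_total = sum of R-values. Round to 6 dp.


R_total = 0.31 + 3.09 + 1.11 + 0.44 + 1.62 = 6.57
U = 1/6.57 = 0.152207

0.152207


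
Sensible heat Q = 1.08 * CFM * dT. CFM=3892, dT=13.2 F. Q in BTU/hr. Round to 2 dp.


Q = 1.08 * 3892 * 13.2 = 55484.35 BTU/hr

55484.35 BTU/hr


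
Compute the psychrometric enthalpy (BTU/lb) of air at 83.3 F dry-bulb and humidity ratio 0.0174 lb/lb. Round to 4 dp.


h = 0.24*83.3 + 0.0174*(1061+0.444*83.3) = 39.0969 BTU/lb

39.0969 BTU/lb


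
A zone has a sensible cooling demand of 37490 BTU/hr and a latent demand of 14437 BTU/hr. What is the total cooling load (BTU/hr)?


Qt = 37490 + 14437 = 51927 BTU/hr

51927 BTU/hr


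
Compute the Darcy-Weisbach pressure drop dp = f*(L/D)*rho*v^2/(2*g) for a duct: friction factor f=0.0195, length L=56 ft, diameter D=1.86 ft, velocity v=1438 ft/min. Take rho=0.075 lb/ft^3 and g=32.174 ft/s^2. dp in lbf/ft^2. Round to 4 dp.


v_fps = 1438/60 = 23.9667 ft/s
dp = 0.0195*(56/1.86)*0.075*23.9667^2/(2*32.174) = 0.3931 lbf/ft^2

0.3931 lbf/ft^2


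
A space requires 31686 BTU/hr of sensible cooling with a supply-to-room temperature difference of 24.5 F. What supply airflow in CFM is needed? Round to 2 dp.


CFM = 31686 / (1.08 * 24.5) = 1197.51

1197.51 CFM


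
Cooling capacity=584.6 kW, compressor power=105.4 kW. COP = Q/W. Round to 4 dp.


COP = 584.6 / 105.4 = 5.5465

5.5465


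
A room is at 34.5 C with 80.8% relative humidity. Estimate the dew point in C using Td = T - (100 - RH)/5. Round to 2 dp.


Td = 34.5 - (100-80.8)/5 = 30.66 C

30.66 C


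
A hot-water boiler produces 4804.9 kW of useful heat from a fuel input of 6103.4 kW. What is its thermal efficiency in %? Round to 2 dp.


eta = (4804.9/6103.4)*100 = 78.72 %

78.72 %


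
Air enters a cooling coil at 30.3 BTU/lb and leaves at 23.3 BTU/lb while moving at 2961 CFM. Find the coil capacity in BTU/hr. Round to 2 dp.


Q = 4.5 * 2961 * (30.3 - 23.3) = 93271.50 BTU/hr

93271.50 BTU/hr


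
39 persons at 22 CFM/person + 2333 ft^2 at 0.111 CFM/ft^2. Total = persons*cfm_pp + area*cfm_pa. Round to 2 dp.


Total = 39*22 + 2333*0.111 = 1116.96 CFM

1116.96 CFM


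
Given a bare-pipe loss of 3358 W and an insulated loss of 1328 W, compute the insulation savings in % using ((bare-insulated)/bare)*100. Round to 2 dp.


Savings = ((3358-1328)/3358)*100 = 60.45 %

60.45 %


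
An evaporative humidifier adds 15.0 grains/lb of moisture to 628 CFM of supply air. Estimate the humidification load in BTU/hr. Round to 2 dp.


Q = 0.68 * 628 * 15.0 = 6405.60 BTU/hr

6405.60 BTU/hr


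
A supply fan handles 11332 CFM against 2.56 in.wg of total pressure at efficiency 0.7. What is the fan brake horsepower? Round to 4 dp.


BHP = 11332 * 2.56 / (6356 * 0.7) = 6.5203 hp

6.5203 hp


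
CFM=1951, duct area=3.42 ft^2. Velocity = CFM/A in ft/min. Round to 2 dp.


V = 1951 / 3.42 = 570.47 ft/min

570.47 ft/min


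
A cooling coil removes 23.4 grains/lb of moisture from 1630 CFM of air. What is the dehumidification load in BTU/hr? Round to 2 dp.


Q = 0.68 * 1630 * 23.4 = 25936.56 BTU/hr

25936.56 BTU/hr


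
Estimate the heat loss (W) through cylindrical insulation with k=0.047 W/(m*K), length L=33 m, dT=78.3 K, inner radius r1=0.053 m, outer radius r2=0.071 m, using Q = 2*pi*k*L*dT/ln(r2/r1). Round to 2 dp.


Q = 2*pi*0.047*33*78.3/ln(0.071/0.053) = 2609.72 W

2609.72 W


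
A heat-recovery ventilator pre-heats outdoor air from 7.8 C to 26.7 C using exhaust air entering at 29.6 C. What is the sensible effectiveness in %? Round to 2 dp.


eff = (26.7-7.8)/(29.6-7.8)*100 = 86.70 %

86.70 %


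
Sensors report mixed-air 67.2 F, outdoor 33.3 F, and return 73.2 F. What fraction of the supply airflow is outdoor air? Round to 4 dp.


frac = (67.2 - 73.2) / (33.3 - 73.2) = 0.1504

0.1504


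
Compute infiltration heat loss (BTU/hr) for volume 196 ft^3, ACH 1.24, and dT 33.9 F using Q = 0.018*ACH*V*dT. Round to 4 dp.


Q = 0.018 * 1.24 * 196 * 33.9 = 148.3030 BTU/hr

148.3030 BTU/hr


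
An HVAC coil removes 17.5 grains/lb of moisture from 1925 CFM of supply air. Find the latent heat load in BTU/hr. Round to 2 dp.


Q = 0.68 * 1925 * 17.5 = 22907.50 BTU/hr

22907.50 BTU/hr


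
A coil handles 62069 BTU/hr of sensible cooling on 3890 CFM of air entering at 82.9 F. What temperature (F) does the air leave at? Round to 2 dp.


dT = 62069/(1.08*3890) = 14.7741
T_leave = 82.9 - 14.7741 = 68.13 F

68.13 F


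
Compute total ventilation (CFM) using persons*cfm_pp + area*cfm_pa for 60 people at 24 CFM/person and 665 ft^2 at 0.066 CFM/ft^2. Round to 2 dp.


Total = 60*24 + 665*0.066 = 1483.89 CFM

1483.89 CFM


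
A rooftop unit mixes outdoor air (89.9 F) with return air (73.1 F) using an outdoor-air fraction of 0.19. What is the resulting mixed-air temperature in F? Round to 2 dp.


T_mix = 0.19*89.9 + 0.81*73.1 = 76.29 F

76.29 F


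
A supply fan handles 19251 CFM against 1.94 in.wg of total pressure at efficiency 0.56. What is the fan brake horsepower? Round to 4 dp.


BHP = 19251 * 1.94 / (6356 * 0.56) = 10.4926 hp

10.4926 hp


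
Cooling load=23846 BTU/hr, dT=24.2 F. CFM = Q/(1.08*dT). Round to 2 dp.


CFM = 23846 / (1.08 * 24.2) = 912.38

912.38 CFM


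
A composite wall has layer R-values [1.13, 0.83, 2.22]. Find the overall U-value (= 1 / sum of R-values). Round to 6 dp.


R_total = 1.13 + 0.83 + 2.22 = 4.18
U = 1/4.18 = 0.239234

0.239234


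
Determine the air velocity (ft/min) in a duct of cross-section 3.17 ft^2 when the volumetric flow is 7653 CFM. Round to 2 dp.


V = 7653 / 3.17 = 2414.20 ft/min

2414.20 ft/min


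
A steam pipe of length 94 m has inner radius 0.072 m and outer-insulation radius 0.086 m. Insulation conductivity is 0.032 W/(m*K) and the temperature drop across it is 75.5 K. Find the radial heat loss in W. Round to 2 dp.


Q = 2*pi*0.032*94*75.5/ln(0.086/0.072) = 8030.88 W

8030.88 W


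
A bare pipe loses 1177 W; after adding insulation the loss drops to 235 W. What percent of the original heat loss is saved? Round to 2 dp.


Savings = ((1177-235)/1177)*100 = 80.03 %

80.03 %


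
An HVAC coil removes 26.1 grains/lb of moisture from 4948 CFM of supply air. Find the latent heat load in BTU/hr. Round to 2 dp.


Q = 0.68 * 4948 * 26.1 = 87817.10 BTU/hr

87817.10 BTU/hr


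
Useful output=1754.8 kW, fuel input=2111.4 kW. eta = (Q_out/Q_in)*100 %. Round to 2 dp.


eta = (1754.8/2111.4)*100 = 83.11 %

83.11 %


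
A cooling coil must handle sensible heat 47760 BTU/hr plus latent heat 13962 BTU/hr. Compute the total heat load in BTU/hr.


Qt = 47760 + 13962 = 61722 BTU/hr

61722 BTU/hr


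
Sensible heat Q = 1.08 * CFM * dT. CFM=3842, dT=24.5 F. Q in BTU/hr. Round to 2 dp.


Q = 1.08 * 3842 * 24.5 = 101659.32 BTU/hr

101659.32 BTU/hr


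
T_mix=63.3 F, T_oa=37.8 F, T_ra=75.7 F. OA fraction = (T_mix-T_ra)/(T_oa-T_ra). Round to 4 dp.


frac = (63.3 - 75.7) / (37.8 - 75.7) = 0.3272

0.3272


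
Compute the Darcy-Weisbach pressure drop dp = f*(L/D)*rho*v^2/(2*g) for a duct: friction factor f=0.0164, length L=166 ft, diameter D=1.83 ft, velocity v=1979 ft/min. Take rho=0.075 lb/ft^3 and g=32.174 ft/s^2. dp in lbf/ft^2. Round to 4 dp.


v_fps = 1979/60 = 32.9833 ft/s
dp = 0.0164*(166/1.83)*0.075*32.9833^2/(2*32.174) = 1.8863 lbf/ft^2

1.8863 lbf/ft^2


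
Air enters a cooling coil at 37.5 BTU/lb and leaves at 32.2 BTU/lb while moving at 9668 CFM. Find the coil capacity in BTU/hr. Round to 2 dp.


Q = 4.5 * 9668 * (37.5 - 32.2) = 230581.80 BTU/hr

230581.80 BTU/hr


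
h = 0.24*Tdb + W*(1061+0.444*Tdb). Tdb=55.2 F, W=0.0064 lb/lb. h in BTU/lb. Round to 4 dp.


h = 0.24*55.2 + 0.0064*(1061+0.444*55.2) = 20.1953 BTU/lb

20.1953 BTU/lb


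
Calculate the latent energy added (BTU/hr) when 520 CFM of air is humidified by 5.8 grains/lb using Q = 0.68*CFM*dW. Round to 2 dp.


Q = 0.68 * 520 * 5.8 = 2050.88 BTU/hr

2050.88 BTU/hr


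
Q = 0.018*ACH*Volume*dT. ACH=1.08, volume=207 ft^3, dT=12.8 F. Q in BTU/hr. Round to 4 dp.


Q = 0.018 * 1.08 * 207 * 12.8 = 51.5082 BTU/hr

51.5082 BTU/hr


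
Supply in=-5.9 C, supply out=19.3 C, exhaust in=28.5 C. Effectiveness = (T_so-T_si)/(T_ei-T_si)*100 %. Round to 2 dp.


eff = (19.3-(-5.9))/(28.5-(-5.9))*100 = 73.26 %

73.26 %


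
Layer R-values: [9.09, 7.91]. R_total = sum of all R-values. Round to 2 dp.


R_total = 9.09 + 7.91 = 17.00

17.00


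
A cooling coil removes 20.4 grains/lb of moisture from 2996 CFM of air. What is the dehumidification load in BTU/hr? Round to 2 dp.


Q = 0.68 * 2996 * 20.4 = 41560.51 BTU/hr

41560.51 BTU/hr


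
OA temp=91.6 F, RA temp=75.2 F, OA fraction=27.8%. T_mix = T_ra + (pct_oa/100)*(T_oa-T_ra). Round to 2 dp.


T_mix = 75.2 + (27.8/100)*(91.6-75.2) = 79.76 F

79.76 F


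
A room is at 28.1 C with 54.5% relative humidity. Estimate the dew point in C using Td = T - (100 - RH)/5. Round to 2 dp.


Td = 28.1 - (100-54.5)/5 = 19.00 C

19.00 C


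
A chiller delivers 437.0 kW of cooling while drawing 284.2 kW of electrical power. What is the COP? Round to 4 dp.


COP = 437.0 / 284.2 = 1.5376

1.5376


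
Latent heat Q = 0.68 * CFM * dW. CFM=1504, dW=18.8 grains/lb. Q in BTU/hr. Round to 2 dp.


Q = 0.68 * 1504 * 18.8 = 19227.14 BTU/hr

19227.14 BTU/hr


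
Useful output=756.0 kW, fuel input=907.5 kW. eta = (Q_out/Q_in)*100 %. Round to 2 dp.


eta = (756.0/907.5)*100 = 83.31 %

83.31 %


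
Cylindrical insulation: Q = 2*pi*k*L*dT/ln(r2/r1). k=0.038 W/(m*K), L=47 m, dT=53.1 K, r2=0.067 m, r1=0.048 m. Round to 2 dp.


Q = 2*pi*0.038*47*53.1/ln(0.067/0.048) = 1786.78 W

1786.78 W


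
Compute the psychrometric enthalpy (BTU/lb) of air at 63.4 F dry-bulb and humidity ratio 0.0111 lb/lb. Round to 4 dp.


h = 0.24*63.4 + 0.0111*(1061+0.444*63.4) = 27.3056 BTU/lb

27.3056 BTU/lb


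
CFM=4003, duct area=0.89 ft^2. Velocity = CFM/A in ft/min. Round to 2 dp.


V = 4003 / 0.89 = 4497.75 ft/min

4497.75 ft/min


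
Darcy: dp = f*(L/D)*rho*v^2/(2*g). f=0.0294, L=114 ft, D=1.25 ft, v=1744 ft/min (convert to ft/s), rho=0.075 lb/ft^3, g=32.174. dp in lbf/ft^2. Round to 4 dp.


v_fps = 1744/60 = 29.0667 ft/s
dp = 0.0294*(114/1.25)*0.075*29.0667^2/(2*32.174) = 2.6403 lbf/ft^2

2.6403 lbf/ft^2


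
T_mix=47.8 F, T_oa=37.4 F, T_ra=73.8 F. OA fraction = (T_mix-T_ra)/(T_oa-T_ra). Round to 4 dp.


frac = (47.8 - 73.8) / (37.4 - 73.8) = 0.7143

0.7143


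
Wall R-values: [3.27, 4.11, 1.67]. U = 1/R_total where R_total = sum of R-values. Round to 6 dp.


R_total = 3.27 + 4.11 + 1.67 = 9.05
U = 1/9.05 = 0.110497

0.110497


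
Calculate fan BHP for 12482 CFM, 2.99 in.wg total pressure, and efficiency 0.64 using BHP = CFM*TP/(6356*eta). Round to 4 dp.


BHP = 12482 * 2.99 / (6356 * 0.64) = 9.1747 hp

9.1747 hp


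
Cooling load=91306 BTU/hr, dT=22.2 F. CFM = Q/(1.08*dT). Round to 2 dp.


CFM = 91306 / (1.08 * 22.2) = 3808.22

3808.22 CFM


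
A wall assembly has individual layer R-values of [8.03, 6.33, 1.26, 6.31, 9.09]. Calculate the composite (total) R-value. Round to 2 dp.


R_total = 8.03 + 6.33 + 1.26 + 6.31 + 9.09 = 31.02

31.02


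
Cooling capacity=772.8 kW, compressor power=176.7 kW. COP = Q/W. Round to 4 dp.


COP = 772.8 / 176.7 = 4.3735

4.3735


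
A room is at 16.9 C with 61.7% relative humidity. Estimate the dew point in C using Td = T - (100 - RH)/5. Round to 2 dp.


Td = 16.9 - (100-61.7)/5 = 9.24 C

9.24 C


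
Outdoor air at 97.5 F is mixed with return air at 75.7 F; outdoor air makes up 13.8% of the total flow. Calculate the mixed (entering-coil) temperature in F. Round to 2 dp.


T_mix = 75.7 + (13.8/100)*(97.5-75.7) = 78.71 F

78.71 F


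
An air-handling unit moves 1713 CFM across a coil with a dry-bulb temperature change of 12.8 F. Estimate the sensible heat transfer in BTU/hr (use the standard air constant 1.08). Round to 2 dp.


Q = 1.08 * 1713 * 12.8 = 23680.51 BTU/hr

23680.51 BTU/hr


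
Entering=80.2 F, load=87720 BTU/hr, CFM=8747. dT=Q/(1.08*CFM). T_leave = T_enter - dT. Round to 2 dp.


dT = 87720/(1.08*8747) = 9.2857
T_leave = 80.2 - 9.2857 = 70.91 F

70.91 F


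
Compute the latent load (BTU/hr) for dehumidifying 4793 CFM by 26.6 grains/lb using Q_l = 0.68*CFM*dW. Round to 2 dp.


Q = 0.68 * 4793 * 26.6 = 86695.78 BTU/hr

86695.78 BTU/hr


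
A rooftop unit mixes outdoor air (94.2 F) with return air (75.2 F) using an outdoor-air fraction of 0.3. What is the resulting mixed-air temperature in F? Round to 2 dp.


T_mix = 0.3*94.2 + 0.7*75.2 = 80.90 F

80.90 F
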